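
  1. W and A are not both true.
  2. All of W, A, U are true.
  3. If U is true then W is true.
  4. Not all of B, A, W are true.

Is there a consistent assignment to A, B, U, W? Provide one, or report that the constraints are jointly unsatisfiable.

Unsatisfiable — no assignment works.

Case A = True:
  (1) with A=T forces W = False.
  Constraint (2) is violated (W=F) — contradiction.
Case A = False:
  Constraint (2) is violated (A=F) — contradiction.
Both cases fail — unsatisfiable.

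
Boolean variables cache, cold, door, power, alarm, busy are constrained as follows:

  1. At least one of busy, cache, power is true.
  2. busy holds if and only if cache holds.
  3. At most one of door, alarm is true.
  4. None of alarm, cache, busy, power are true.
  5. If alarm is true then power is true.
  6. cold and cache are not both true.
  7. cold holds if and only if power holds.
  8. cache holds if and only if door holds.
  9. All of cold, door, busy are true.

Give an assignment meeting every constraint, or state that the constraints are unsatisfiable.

Unsatisfiable

Case busy = True:
  Constraint (4) is violated (busy=T) — contradiction.
Case busy = False:
  Constraint (9) is violated (busy=F) — contradiction.
Both cases fail — unsatisfiable.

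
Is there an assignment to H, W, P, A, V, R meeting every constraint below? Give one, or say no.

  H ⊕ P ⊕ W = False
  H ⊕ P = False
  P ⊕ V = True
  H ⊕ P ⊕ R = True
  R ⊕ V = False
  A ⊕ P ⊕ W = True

H=F, W=F, P=F, A=T, V=T, R=T

H ⊕ P ⊕ W = F ⊕ F ⊕ F = False ✓
H ⊕ P = F ⊕ F = False ✓
P ⊕ V = F ⊕ T = True ✓
H ⊕ P ⊕ R = F ⊕ F ⊕ T = True ✓
R ⊕ V = T ⊕ T = False ✓
A ⊕ P ⊕ W = T ⊕ F ⊕ F = True ✓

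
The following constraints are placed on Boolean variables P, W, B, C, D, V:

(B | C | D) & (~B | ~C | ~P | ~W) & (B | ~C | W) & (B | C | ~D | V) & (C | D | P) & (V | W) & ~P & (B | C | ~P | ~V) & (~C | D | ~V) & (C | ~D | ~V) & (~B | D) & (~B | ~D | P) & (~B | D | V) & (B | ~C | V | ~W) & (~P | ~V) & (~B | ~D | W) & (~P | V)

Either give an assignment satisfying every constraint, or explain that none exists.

Unit clause (~P) forces P = False.
Set W = True.
Try B = True:
  (~B | D) forces D = True.
  clause (~B | ~D | P) is falsified — backtrack.
So B = False.
Try C = False:
  (B | C | D) forces D = True.
  (B | C | ~D | V) forces V = True.
  clause (C | ~D | ~V) is falsified — backtrack.
So C = True.
  then (B | ~C | V | ~W) forces V = True.
  then (~C | D | ~V) forces D = True.
All clauses satisfied.

P=F, W=T, B=F, C=T, D=T, V=T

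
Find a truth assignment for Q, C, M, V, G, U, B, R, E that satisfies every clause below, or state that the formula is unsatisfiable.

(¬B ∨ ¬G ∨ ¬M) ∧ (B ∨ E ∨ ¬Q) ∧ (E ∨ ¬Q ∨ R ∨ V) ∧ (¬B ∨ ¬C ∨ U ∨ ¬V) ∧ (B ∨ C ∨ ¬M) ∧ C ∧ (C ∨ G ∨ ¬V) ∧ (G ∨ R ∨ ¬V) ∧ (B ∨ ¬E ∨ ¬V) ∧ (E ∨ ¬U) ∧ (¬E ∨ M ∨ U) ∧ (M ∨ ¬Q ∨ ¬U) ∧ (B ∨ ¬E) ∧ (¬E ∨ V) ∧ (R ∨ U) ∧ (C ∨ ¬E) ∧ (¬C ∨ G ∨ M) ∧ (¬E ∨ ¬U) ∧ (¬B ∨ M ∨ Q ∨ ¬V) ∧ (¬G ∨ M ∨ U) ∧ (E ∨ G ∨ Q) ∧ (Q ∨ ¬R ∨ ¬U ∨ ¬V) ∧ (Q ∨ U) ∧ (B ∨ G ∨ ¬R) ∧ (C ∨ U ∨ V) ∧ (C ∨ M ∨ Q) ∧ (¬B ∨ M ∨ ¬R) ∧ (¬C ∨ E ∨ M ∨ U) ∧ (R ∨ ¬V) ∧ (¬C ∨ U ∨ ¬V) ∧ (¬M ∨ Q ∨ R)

Unit clause (C) forces C = True.
Set Q = True.
Set M = True.
Set V = False.
  then (¬E ∨ V) forces E = False.
  then (B ∨ E ∨ ¬Q) forces B = True.
  then (E ∨ ¬Q ∨ R ∨ V) forces R = True.
  then (E ∨ ¬U) forces U = False.
  then (¬B ∨ ¬G ∨ ¬M) forces G = False.
All clauses satisfied.

Q=T, C=T, M=T, V=F, G=F, U=F, B=T, R=T, E=F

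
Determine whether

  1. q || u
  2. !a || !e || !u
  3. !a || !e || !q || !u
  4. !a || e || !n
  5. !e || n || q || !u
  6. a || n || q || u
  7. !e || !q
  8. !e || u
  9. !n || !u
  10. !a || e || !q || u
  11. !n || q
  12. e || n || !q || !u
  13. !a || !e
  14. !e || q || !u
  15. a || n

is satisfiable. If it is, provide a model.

Set n = True.
  then (!n || !u) forces u = False.
  then (!n || q) forces q = True.
  then (!e || !q) forces e = False.
  then (!a || e || !q || u) forces a = False.
All clauses satisfied.

n = True, e = False, u = False, a = False, q = True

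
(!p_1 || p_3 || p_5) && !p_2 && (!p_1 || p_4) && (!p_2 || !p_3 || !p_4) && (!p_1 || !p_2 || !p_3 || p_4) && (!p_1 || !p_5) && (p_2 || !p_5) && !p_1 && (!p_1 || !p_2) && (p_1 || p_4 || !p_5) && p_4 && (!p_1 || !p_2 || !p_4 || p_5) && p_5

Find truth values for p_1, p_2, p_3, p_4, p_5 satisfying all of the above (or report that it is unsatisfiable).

Unsatisfiable

Case p_2 = True:
  Clause (!p_2) is falsified — contradiction.
Case p_2 = False:
  (p_2 || !p_5) forces p_5 = False.
  Clause (p_5) is falsified — contradiction.
Both cases fail, so the formula is unsatisfiable.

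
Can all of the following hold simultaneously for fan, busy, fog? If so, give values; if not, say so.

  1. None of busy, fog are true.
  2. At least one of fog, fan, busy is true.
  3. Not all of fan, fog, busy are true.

fan = True, busy = False, fog = False

  (1) {busy, fog}: 0 true — none ✓
  (2) {fog, fan, busy}: 1 true — at least one ✓
  (3) {fan, fog, busy}: 1/3 true — not all ✓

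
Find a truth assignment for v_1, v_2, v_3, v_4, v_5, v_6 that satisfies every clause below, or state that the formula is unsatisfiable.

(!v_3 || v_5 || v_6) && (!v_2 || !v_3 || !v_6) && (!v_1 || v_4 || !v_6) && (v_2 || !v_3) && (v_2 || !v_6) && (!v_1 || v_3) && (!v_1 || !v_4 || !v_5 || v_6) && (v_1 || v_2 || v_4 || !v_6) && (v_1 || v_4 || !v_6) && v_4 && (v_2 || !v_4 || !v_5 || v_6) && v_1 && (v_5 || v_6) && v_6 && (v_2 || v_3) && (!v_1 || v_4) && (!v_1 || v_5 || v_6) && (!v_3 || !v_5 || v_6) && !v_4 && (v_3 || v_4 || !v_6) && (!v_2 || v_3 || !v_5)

Case v_4 = True:
  Clause (!v_4) is falsified — contradiction.
Case v_4 = False:
  Clause (v_4) is falsified — contradiction.
Both cases fail, so the formula is unsatisfiable.

The formula is unsatisfiable.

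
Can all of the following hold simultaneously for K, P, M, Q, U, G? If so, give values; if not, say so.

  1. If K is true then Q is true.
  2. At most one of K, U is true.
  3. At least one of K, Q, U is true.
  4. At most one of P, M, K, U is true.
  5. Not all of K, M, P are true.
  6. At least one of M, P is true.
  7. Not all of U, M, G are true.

K = False, P = True, M = False, Q = True, U = False, G = True

  (1) K=F ⇒ Q: vacuous ✓
  (2) {K, U}: 0 true — at most one ✓
  (3) {K, Q, U}: 1 true — at least one ✓
  (4) {P, M, K, U}: 1 true — at most one ✓
  (5) {K, M, P}: 1/3 true — not all ✓
  (6) {M, P}: 1 true — at least one ✓
  (7) {U, M, G}: 1/3 true — not all ✓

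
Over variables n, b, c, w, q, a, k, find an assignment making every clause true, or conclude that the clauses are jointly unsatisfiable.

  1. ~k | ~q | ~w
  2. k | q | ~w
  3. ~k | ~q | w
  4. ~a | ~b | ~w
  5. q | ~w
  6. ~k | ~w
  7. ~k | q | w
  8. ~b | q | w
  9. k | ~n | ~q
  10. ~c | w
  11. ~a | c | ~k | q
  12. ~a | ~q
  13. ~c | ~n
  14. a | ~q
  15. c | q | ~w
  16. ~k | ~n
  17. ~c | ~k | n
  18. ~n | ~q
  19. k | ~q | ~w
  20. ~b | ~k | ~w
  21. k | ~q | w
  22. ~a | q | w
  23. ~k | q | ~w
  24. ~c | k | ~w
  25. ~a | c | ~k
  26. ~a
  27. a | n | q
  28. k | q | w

Case q = True:
  (~a | ~q) forces a = False.
  Clause (a | ~q) is falsified — contradiction.
Case q = False:
  (q | ~w) forces w = False.
  (~k | q | w) forces k = False.
  Clause (k | q | w) is falsified — contradiction.
Both cases fail, so the formula is unsatisfiable.

Unsatisfiable — no assignment works.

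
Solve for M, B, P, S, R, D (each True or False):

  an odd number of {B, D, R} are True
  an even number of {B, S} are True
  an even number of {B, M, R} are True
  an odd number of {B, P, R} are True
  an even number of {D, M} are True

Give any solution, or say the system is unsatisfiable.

Adding constraints 1, 3, 5 mod 2: every variable appears an even number of times on the left, so the left side is 0.
But the right sides sum to 1 (mod 2). 0 ≠ 1 — the system is inconsistent.

No satisfying assignment exists.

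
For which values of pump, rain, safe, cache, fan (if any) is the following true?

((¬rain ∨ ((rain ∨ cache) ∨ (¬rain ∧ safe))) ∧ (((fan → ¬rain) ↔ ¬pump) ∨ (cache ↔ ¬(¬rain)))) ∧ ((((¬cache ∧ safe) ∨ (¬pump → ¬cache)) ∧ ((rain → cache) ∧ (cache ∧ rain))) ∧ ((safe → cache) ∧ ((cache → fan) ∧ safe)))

pump = True, rain = True, safe = True, cache = True, fan = True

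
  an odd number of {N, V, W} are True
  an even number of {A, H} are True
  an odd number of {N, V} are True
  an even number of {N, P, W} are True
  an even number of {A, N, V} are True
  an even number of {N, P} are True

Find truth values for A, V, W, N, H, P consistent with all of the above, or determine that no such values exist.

A: True, V: True, W: False, N: False, H: True, P: False

{N, V, W}: 1 true → odd ✓
{A, H}: 2 true → even ✓
{N, V}: 1 true → odd ✓
{N, P, W}: 0 true → even ✓
{A, N, V}: 2 true → even ✓
{N, P}: 0 true → even ✓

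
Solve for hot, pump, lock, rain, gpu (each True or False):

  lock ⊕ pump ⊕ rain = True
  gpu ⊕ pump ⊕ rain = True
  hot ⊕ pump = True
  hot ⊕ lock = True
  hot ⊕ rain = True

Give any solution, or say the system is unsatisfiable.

hot = False, pump = True, lock = True, rain = True, gpu = True

lock ⊕ pump ⊕ rain = T ⊕ T ⊕ T = True ✓
gpu ⊕ pump ⊕ rain = T ⊕ T ⊕ T = True ✓
hot ⊕ pump = F ⊕ T = True ✓
hot ⊕ lock = F ⊕ T = True ✓
hot ⊕ rain = F ⊕ T = True ✓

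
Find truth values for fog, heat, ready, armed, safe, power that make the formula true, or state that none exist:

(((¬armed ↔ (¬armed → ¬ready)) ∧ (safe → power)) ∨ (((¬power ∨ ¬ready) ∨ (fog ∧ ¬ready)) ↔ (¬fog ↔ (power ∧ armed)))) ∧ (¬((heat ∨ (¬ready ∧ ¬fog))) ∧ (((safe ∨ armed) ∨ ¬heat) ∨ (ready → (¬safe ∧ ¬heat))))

fog = False; heat = False; ready = True; armed = False; safe = False; power = True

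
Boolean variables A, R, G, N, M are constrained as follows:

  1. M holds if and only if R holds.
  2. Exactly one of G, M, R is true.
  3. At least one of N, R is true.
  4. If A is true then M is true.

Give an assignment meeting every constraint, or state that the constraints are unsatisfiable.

A: False, R: False, G: True, N: True, M: False

  (1) M=F, R=F — same ✓
  (2) {G, M, R}: 1 true — exactly one ✓
  (3) {N, R}: 1 true — at least one ✓
  (4) A=F ⇒ M: vacuous ✓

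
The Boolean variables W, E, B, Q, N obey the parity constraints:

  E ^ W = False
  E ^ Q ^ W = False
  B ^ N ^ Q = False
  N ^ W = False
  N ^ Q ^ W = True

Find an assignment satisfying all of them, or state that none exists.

Adding constraints 1, 2, 4, 5 mod 2: every variable appears an even number of times on the left, so the left side is 0.
But the right sides sum to 1 (mod 2). 0 ≠ 1 — the system is inconsistent.

Unsatisfiable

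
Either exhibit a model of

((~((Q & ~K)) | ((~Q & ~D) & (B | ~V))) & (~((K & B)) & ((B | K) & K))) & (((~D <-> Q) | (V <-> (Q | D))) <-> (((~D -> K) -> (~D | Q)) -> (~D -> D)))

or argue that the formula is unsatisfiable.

Q = False, D = True, B = False, V = True, K = True

  (~((Q & ~K)) | ((~Q & ~D) & (B | ~V))) & (~((K & B)) & ((B | K) & K)) = True
    ~((Q & ~K)) | ((~Q & ~D) & (B | ~V)) = True
      ~((Q & ~K)) = True
        Q & ~K = False
          ~K = False
      (~Q & ~D) & (B | ~V) = False
        ~Q & ~D = False
          ~Q = True
          ~D = False
        B | ~V = False
          ~V = False
    ~((K & B)) & ((B | K) & K) = True
      ~((K & B)) = True
        K & B = False
      (B | K) & K = True
        B | K = True
  ((~D <-> Q) | (V <-> (Q | D))) <-> (((~D -> K) -> (~D | Q)) -> (~D -> D)) = True
    (~D <-> Q) | (V <-> (Q | D)) = True
      ~D <-> Q = True
        ~D = False
      V <-> (Q | D) = True
        Q | D = True
    ((~D -> K) -> (~D | Q)) -> (~D -> D) = True
      (~D -> K) -> (~D | Q) = False
        ~D -> K = True
          ~D = False
        ~D | Q = False
          ~D = False
      ~D -> D = True
        ~D = False
Both conjuncts True, so the formula holds.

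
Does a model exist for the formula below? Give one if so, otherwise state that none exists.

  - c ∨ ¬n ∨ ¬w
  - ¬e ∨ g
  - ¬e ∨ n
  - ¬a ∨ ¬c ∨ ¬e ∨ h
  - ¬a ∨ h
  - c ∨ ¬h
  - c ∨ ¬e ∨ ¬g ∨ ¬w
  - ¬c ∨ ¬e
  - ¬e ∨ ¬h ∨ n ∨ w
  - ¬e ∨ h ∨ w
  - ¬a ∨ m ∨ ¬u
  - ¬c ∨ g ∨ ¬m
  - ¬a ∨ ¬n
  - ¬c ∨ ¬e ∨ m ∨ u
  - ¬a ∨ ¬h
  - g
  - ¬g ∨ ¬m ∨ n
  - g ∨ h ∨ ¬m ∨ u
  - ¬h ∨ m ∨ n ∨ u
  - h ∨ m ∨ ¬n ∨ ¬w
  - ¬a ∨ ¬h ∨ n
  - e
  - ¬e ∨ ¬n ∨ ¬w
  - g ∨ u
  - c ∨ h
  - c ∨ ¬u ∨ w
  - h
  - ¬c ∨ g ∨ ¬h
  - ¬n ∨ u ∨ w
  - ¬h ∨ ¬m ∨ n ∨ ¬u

Unsatisfiable — no assignment works.

Case h = True:
  (c ∨ ¬h) forces c = True.
  (¬c ∨ ¬e) forces e = False.
  Clause (e) is falsified — contradiction.
Case h = False:
  Clause (h) is falsified — contradiction.
Both cases fail, so the formula is unsatisfiable.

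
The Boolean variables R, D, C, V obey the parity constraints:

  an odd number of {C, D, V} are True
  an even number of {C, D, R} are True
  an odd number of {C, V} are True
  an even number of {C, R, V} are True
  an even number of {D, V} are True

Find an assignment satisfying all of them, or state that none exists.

R=T; D=F; C=T; V=F

{C, D, V}: 1 true → odd ✓
{C, D, R}: 2 true → even ✓
{C, V}: 1 true → odd ✓
{C, R, V}: 2 true → even ✓
{D, V}: 0 true → even ✓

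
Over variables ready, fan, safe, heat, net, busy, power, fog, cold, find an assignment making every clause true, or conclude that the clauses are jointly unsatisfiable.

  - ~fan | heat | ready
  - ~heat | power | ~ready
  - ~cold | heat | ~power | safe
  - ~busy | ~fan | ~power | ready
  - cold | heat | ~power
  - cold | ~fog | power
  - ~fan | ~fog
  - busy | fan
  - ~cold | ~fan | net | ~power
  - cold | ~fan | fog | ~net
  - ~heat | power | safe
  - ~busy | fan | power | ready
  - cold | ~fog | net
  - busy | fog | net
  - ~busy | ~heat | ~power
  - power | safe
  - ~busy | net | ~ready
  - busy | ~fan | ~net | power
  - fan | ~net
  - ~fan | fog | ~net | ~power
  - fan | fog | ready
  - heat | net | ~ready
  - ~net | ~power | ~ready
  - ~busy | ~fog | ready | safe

ready = False; fan = True; safe = True; heat = True; net = False; busy = True; power = False; fog = False; cold = True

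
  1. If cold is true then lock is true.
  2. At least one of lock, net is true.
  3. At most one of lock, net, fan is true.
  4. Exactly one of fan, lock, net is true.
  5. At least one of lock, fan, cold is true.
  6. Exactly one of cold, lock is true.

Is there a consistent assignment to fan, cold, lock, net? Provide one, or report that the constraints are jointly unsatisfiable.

fan = False, cold = False, lock = True, net = False

  (1) cold=F ⇒ lock: vacuous ✓
  (2) {lock, net}: 1 true — at least one ✓
  (3) {lock, net, fan}: 1 true — at most one ✓
  (4) {fan, lock, net}: 1 true — exactly one ✓
  (5) {lock, fan, cold}: 1 true — at least one ✓
  (6) {cold, lock}: 1 true — exactly one ✓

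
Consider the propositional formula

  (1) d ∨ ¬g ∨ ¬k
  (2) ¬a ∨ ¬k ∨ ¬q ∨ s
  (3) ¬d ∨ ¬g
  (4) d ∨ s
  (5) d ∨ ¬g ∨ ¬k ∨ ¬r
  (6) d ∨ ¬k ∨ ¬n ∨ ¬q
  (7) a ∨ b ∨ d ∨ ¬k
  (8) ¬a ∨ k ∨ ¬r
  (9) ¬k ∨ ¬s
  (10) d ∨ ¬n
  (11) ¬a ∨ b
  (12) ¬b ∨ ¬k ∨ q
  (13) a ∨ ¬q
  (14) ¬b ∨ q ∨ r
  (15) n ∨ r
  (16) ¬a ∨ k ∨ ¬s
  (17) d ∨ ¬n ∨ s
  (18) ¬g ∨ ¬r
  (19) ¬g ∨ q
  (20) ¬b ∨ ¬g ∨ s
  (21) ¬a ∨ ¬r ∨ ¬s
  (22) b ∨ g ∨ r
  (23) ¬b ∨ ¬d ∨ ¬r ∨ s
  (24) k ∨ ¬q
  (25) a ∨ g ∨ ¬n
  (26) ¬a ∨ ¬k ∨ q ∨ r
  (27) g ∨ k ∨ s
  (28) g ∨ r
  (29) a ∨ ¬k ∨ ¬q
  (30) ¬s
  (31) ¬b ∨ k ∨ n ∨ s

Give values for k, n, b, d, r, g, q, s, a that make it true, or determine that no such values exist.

Unit clause (¬s) forces s = False.
In (d ∨ s) only d is left, so d = True.
In (¬d ∨ ¬g) only ¬g is left, so g = False.
In (g ∨ k ∨ s) only k is left, so k = True.
In (g ∨ r) only r is left, so r = True.
In (¬b ∨ ¬d ∨ ¬r ∨ s) only ¬b is left, so b = False.
In (¬a ∨ b) only ¬a is left, so a = False.
In (a ∨ ¬q) only ¬q is left, so q = False.
In (a ∨ g ∨ ¬n) only ¬n is left, so n = False.
All clauses satisfied.

k = True, n = False, b = False, d = True, r = True, g = False, q = False, s = False, a = False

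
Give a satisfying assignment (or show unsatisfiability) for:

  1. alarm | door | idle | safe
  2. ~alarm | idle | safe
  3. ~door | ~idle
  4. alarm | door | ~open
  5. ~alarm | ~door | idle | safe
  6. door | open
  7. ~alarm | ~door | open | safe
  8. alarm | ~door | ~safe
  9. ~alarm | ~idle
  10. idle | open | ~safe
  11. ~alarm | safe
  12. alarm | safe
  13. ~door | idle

idle = False; open = True; alarm = True; door = False; safe = True

Try idle = True:
  (~door | ~idle) forces door = False.
  (door | open) forces open = True.
  (alarm | door | ~open) forces alarm = True.
  clause (~alarm | ~idle) is falsified — backtrack.
So idle = False.
  then (~door | idle) forces door = False.
  then (door | open) forces open = True.
  then (alarm | door | ~open) forces alarm = True.
  then (~alarm | safe) forces safe = True.
All clauses satisfied.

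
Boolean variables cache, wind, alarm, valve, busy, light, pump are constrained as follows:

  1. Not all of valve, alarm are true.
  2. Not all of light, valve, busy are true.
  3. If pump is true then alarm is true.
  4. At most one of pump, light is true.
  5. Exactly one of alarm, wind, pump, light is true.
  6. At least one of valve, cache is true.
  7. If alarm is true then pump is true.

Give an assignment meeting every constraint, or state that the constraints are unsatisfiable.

cache = True; wind = False; alarm = False; valve = False; busy = False; light = True; pump = False

  (1) {valve, alarm}: 0/2 true — not all ✓
  (2) {light, valve, busy}: 1/3 true — not all ✓
  (3) pump=F ⇒ alarm: vacuous ✓
  (4) {pump, light}: 1 true — at most one ✓
  (5) {alarm, wind, pump, light}: 1 true — exactly one ✓
  (6) {valve, cache}: 1 true — at least one ✓
  (7) alarm=F ⇒ pump: vacuous ✓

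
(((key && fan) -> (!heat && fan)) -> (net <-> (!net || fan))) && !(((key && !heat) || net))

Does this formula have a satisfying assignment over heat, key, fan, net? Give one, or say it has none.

heat=T; key=T; fan=T; net=F

  ((key && fan) -> (!heat && fan)) -> (net <-> (!net || fan)) = True
    (key && fan) -> (!heat && fan) = False
      key && fan = True
      !heat && fan = False
        !heat = False
    net <-> (!net || fan) = False
      !net || fan = True
        !net = True
  !(((key && !heat) || net)) = True
    (key && !heat) || net = False
      key && !heat = False
        !heat = False
Both conjuncts True, so the formula holds.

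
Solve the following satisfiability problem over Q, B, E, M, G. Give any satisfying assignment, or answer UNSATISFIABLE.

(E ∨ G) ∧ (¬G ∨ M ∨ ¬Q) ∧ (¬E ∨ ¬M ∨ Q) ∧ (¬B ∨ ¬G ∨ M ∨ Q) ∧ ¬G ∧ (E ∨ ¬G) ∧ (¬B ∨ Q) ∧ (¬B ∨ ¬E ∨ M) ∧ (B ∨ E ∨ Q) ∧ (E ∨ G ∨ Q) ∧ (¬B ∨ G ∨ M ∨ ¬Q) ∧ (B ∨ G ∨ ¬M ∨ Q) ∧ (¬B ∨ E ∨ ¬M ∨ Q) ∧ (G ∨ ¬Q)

Unit clause (¬G) forces G = False.
In (G ∨ ¬Q) only ¬Q is left, so Q = False.
In (E ∨ G) only E is left, so E = True.
In (¬E ∨ ¬M ∨ Q) only ¬M is left, so M = False.
In (¬B ∨ Q) only ¬B is left, so B = False.
All clauses satisfied.

Q = False, B = False, E = True, M = False, G = False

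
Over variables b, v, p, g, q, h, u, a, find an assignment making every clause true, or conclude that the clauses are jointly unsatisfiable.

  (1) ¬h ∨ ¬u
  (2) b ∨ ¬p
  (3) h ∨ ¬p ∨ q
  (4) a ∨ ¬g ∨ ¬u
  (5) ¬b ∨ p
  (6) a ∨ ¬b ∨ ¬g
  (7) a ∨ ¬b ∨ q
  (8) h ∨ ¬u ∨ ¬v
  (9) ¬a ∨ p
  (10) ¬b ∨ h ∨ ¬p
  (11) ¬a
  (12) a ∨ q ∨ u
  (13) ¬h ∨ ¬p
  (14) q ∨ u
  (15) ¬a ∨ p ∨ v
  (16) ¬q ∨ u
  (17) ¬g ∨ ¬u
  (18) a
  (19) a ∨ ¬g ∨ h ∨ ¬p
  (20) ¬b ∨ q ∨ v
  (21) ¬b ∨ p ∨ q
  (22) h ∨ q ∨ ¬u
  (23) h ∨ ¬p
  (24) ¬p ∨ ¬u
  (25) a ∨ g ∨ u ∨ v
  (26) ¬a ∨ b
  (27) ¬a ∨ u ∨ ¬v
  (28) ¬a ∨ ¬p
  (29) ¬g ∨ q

Unsatisfiable — no assignment works.

Case a = True:
  Clause (¬a) is falsified — contradiction.
Case a = False:
  Clause (a) is falsified — contradiction.
Both cases fail, so the formula is unsatisfiable.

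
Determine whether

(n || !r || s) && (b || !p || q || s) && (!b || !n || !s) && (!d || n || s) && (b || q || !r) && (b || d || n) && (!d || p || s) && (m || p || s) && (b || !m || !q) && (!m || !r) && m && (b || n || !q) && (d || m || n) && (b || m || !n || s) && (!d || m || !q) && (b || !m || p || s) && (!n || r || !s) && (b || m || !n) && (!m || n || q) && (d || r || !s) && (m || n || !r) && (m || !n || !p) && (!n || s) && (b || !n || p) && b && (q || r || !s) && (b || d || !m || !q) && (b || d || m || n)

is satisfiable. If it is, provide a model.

Unit clause (m) forces m = True.
Unit clause (b) forces b = True.
In (!m || !r) only !r is left, so r = False.
Try q = False:
  (!m || n || q) forces n = True.
  (!b || !n || !s) forces s = False.
  clause (!n || s) is falsified — backtrack.
So q = True.
Set d = False.
  then (d || r || !s) forces s = False.
  then (!n || s) forces n = False.
Set p = False.
All clauses satisfied.

q = True, b = True, d = False, r = False, n = False, s = False, m = True, p = False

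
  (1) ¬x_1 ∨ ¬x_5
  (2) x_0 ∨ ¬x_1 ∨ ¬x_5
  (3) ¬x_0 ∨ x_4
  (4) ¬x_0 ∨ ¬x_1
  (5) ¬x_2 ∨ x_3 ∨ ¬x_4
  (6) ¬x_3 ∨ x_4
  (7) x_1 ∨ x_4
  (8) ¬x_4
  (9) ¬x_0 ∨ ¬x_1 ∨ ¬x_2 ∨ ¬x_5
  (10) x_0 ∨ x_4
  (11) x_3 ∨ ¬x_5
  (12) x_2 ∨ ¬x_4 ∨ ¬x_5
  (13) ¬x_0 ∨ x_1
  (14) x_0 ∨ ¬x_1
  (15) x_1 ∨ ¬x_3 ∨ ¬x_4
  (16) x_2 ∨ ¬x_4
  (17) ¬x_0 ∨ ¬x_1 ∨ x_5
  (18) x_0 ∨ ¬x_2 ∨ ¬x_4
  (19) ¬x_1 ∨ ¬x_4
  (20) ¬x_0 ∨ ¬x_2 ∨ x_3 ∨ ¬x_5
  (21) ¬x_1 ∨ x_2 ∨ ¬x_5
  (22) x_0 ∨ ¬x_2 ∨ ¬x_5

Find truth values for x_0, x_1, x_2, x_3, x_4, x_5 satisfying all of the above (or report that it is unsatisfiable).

Case x_4 = True:
  Clause (¬x_4) is falsified — contradiction.
Case x_4 = False:
  (¬x_0 ∨ x_4) forces x_0 = False.
  Clause (x_0 ∨ x_4) is falsified — contradiction.
Both cases fail, so the formula is unsatisfiable.

No satisfying assignment exists.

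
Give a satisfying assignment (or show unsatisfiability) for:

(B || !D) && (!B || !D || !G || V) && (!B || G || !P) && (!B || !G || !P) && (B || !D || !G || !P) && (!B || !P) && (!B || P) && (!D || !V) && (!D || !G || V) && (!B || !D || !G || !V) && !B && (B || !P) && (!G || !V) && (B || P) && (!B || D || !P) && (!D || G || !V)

Unsatisfiable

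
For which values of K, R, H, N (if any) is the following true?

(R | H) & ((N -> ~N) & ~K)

K=F, R=F, H=T, N=F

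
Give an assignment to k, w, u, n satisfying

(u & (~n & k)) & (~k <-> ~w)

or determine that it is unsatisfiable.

k=T, w=T, u=T, n=F

  u & (~n & k) = True
    ~n & k = True
      ~n = True
  ~k <-> ~w = True
    ~k = False
    ~w = False
Both conjuncts True, so the formula holds.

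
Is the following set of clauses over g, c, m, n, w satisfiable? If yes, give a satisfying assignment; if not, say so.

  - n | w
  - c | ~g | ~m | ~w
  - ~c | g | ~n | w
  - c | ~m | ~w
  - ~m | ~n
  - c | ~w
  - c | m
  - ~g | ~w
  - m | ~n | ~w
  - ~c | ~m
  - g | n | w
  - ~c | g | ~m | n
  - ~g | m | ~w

g = True, c = True, m = False, n = True, w = False

Set g = True.
  then (~g | ~w) forces w = False.
  then (n | w) forces n = True.
  then (~m | ~n) forces m = False.
  then (c | m) forces c = True.
All clauses satisfied.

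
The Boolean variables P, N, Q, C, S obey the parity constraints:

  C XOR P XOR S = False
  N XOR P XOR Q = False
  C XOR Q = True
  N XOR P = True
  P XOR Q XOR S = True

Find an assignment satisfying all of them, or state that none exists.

P = False; N = True; Q = True; C = False; S = False

C XOR P XOR S = F XOR F XOR F = False ✓
N XOR P XOR Q = T XOR F XOR T = False ✓
C XOR Q = F XOR T = True ✓
N XOR P = T XOR F = True ✓
P XOR Q XOR S = F XOR T XOR F = True ✓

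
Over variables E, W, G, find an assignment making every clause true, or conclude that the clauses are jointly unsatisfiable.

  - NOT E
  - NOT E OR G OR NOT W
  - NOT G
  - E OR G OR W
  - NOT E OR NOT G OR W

E: False; W: True; G: False

Unit clause (NOT E) forces E = False.
Unit clause (NOT G) forces G = False.
In (E OR G OR W) only W is left, so W = True.
Check each clause:
  (NOT E): NOT E holds.
  (NOT E OR G OR NOT W): NOT E holds.
  (NOT G): NOT G holds.
  (E OR G OR W): W holds.
  (NOT E OR NOT G OR W): NOT E holds.
All clauses satisfied.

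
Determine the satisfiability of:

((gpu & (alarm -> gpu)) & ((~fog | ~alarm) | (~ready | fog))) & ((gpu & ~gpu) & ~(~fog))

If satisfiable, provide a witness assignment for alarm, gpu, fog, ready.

Case gpu = True: the conjunct ~gpu is False.
Case gpu = False: the conjunct gpu is False.
Both cases fail — unsatisfiable.

Unsatisfiable — no assignment works.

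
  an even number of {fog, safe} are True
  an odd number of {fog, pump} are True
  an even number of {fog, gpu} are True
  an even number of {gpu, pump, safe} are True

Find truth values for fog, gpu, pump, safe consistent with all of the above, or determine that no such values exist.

fog=T; gpu=T; pump=F; safe=T

{fog, safe}: 2 true → even ✓
{fog, pump}: 1 true → odd ✓
{fog, gpu}: 2 true → even ✓
{gpu, pump, safe}: 2 true → even ✓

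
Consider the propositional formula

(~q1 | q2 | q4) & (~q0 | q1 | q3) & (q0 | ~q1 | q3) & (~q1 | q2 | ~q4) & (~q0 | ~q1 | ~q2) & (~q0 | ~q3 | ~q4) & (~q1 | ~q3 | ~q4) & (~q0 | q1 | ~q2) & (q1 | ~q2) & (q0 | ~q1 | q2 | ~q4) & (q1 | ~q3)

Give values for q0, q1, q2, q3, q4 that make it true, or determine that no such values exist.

Set q0 = False.
Set q1 = False.
  then (q1 | ~q2) forces q2 = False.
  then (q1 | ~q3) forces q3 = False.
Set q4 = False.
All clauses satisfied.

q0 = False; q1 = False; q2 = False; q3 = False; q4 = False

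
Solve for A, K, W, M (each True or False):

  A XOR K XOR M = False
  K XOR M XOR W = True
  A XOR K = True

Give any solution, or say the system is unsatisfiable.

A: True, K: False, W: False, M: True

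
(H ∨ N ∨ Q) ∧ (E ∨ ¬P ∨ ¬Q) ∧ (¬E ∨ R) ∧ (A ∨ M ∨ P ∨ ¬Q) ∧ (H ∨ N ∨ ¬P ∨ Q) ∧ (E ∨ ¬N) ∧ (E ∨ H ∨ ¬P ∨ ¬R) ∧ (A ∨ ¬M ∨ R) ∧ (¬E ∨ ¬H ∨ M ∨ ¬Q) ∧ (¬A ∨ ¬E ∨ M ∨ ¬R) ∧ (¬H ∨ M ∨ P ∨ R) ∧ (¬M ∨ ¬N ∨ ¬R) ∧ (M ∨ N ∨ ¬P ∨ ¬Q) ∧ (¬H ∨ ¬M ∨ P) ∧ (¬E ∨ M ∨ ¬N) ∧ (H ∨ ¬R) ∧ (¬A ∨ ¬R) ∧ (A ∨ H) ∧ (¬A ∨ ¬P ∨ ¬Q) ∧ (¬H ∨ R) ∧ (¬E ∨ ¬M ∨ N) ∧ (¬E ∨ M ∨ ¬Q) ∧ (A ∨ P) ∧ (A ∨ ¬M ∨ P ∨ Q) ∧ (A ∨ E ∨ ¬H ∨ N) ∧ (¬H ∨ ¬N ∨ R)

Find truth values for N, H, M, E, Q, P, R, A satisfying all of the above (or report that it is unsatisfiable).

Try N = True:
  (E ∨ ¬N) forces E = True.
  (¬E ∨ R) forces R = True.
  (¬M ∨ ¬N ∨ ¬R) forces M = False.
  clause (¬E ∨ M ∨ ¬N) is falsified — backtrack.
So N = False.
Set H = False.
  then (H ∨ N ∨ Q) forces Q = True.
  then (H ∨ ¬R) forces R = False.
  then (A ∨ H) forces A = True.
  then (¬A ∨ ¬P ∨ ¬Q) forces P = False.
  then (¬E ∨ R) forces E = False.
Set M = False.
All clauses satisfied.

N = False, H = False, M = False, E = False, Q = True, P = False, R = False, A = True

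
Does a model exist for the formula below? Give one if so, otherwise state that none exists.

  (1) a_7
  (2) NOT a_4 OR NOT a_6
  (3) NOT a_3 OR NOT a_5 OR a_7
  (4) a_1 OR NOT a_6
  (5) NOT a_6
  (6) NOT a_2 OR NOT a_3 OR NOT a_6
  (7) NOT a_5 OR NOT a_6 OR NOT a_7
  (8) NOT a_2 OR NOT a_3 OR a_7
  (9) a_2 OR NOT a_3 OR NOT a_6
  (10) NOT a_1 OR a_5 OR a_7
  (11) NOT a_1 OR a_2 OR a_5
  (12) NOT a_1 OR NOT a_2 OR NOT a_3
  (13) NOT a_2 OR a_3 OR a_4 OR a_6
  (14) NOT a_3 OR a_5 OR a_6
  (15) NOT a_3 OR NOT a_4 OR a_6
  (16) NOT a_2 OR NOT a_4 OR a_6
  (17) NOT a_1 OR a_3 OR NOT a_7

a_1 = False; a_2 = False; a_3 = False; a_4 = True; a_5 = False; a_6 = False; a_7 = True

Unit clause (a_7) forces a_7 = True.
Unit clause (NOT a_6) forces a_6 = False.
Set a_1 = False.
Set a_2 = False.
Set a_3 = False.
Set a_4 = True.
Set a_5 = False.
All clauses satisfied.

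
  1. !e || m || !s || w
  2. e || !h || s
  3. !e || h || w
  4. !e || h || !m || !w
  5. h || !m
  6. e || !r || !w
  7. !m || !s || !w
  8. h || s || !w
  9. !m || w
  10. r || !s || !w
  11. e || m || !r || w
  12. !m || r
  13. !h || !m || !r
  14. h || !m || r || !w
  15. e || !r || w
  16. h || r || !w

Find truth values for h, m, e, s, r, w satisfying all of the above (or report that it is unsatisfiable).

h: True; m: False; e: True; s: False; r: False; w: False

Set h = True.
Set m = False.
Set e = True.
Set s = False.
Set r = False.
Set w = False.
All clauses satisfied.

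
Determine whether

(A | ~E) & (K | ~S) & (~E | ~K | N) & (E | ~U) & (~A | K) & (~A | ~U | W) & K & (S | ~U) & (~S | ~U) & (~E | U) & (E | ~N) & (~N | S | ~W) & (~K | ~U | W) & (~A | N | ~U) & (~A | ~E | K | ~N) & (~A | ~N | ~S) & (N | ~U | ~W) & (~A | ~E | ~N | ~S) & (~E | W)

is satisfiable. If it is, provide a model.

Unit clause (K) forces K = True.
Set W = False.
  then (~K | ~U | W) forces U = False.
  then (~E | W) forces E = False.
  then (E | ~N) forces N = False.
Set S = True.
Set A = True.
All clauses satisfied.

W=F, S=T, K=T, E=F, U=F, N=F, A=T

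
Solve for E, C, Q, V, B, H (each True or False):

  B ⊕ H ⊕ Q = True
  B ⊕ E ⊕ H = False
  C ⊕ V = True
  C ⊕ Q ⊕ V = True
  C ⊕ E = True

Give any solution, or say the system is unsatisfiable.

E = True; C = False; Q = False; V = True; B = True; H = False

B ⊕ H ⊕ Q = T ⊕ F ⊕ F = True ✓
B ⊕ E ⊕ H = T ⊕ T ⊕ F = False ✓
C ⊕ V = F ⊕ T = True ✓
C ⊕ Q ⊕ V = F ⊕ F ⊕ T = True ✓
C ⊕ E = F ⊕ T = True ✓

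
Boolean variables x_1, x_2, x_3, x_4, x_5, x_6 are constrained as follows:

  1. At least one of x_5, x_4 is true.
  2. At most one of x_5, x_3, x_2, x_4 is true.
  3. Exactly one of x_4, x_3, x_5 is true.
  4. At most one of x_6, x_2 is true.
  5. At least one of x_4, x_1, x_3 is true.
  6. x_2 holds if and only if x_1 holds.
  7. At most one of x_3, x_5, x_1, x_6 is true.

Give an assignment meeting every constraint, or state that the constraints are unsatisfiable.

x_1 = False, x_2 = False, x_3 = False, x_4 = True, x_5 = False, x_6 = True

  (1) {x_5, x_4}: 1 true — at least one ✓
  (2) {x_5, x_3, x_2, x_4}: 1 true — at most one ✓
  (3) {x_4, x_3, x_5}: 1 true — exactly one ✓
  (4) {x_6, x_2}: 1 true — at most one ✓
  (5) {x_4, x_1, x_3}: 1 true — at least one ✓
  (6) x_2=F, x_1=F — same ✓
  (7) {x_3, x_5, x_1, x_6}: 1 true — at most one ✓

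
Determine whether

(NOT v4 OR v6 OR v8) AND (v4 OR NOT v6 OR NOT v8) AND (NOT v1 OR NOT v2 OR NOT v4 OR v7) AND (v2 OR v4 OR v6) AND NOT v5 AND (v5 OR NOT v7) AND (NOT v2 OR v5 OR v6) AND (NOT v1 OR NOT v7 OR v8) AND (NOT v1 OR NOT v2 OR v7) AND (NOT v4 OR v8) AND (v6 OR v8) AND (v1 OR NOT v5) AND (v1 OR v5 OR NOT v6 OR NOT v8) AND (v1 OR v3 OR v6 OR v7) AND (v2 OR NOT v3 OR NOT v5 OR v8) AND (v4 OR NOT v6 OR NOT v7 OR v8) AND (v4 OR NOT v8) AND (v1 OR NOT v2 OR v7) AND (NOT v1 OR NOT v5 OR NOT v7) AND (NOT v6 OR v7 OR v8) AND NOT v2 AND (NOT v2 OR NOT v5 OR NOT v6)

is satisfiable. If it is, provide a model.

v1=T; v2=F; v3=T; v4=T; v5=F; v6=F; v7=F; v8=T

Unit clause (NOT v5) forces v5 = False.
In (v5 OR NOT v7) only NOT v7 is left, so v7 = False.
Unit clause (NOT v2) forces v2 = False.
Set v1 = True.
Set v3 = True.
Try v4 = False:
  (v2 OR v4 OR v6) forces v6 = True.
  (v4 OR NOT v6 OR NOT v8) forces v8 = False.
  clause (NOT v6 OR v7 OR v8) is falsified — backtrack.
So v4 = True.
  then (NOT v4 OR v8) forces v8 = True.
Set v6 = False.
All clauses satisfied.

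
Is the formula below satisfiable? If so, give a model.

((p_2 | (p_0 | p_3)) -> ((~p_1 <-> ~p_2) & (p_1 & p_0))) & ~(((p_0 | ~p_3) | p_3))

The conjunct ~(((p_0 | ~p_3) | p_3)) is unsatisfiable on its own:
  p_0=F, p_3=F: evaluates to False.
  p_0=F, p_3=T: evaluates to False.
  p_0=T, p_3=F: evaluates to False.
  p_0=T, p_3=T: evaluates to False.
So the whole conjunction is unsatisfiable.

UNSATISFIABLE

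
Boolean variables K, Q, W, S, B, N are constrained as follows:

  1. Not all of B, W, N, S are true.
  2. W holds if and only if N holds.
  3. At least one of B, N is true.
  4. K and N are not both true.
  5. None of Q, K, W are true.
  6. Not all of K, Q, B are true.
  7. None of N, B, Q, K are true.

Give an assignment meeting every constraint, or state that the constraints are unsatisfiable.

Case B = True:
  Constraint (7) is violated (B=T) — contradiction.
Case B = False:
  (3) with B=F forces N = True.
  Constraint (7) is violated (N=T) — contradiction.
Both cases fail — unsatisfiable.

Unsatisfiable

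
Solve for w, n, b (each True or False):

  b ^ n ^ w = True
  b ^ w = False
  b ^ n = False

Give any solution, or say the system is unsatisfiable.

w=T, n=T, b=T

b ^ n ^ w = T ^ T ^ T = True ✓
b ^ w = T ^ T = False ✓
b ^ n = T ^ T = False ✓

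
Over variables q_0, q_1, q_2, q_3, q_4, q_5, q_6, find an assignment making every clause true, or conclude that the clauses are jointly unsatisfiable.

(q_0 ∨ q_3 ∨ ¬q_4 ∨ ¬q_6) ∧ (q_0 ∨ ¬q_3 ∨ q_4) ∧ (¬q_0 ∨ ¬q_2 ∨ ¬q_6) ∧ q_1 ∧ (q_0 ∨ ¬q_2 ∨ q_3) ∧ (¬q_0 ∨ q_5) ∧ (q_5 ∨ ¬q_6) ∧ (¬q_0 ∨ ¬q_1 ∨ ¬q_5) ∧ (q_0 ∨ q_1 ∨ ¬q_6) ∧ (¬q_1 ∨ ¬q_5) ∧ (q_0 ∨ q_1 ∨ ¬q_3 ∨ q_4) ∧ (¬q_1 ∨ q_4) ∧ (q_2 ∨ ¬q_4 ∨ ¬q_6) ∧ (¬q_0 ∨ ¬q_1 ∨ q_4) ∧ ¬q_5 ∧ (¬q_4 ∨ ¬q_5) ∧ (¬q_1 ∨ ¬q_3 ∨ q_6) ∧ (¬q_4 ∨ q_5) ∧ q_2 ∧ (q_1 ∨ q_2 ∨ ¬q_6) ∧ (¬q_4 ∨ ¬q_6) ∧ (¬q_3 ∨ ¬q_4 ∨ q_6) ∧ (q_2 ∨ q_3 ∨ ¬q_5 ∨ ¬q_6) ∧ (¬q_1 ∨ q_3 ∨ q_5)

Case q_4 = True:
  (q_1) forces q_1 = True.
  (¬q_1 ∨ ¬q_5) forces q_5 = False.
  Clause (¬q_4 ∨ q_5) is falsified — contradiction.
Case q_4 = False:
  (q_1) forces q_1 = True.
  Clause (¬q_1 ∨ q_4) is falsified — contradiction.
Both cases fail, so the formula is unsatisfiable.

Unsatisfiable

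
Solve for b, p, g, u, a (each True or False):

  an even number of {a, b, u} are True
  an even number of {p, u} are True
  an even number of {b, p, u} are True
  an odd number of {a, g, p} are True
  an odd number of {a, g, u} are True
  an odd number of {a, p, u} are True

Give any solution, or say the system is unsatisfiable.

b=F, p=T, g=T, u=T, a=T

{a, b, u}: 2 true → even ✓
{p, u}: 2 true → even ✓
{b, p, u}: 2 true → even ✓
{a, g, p}: 3 true → odd ✓
{a, g, u}: 3 true → odd ✓
{a, p, u}: 3 true → odd ✓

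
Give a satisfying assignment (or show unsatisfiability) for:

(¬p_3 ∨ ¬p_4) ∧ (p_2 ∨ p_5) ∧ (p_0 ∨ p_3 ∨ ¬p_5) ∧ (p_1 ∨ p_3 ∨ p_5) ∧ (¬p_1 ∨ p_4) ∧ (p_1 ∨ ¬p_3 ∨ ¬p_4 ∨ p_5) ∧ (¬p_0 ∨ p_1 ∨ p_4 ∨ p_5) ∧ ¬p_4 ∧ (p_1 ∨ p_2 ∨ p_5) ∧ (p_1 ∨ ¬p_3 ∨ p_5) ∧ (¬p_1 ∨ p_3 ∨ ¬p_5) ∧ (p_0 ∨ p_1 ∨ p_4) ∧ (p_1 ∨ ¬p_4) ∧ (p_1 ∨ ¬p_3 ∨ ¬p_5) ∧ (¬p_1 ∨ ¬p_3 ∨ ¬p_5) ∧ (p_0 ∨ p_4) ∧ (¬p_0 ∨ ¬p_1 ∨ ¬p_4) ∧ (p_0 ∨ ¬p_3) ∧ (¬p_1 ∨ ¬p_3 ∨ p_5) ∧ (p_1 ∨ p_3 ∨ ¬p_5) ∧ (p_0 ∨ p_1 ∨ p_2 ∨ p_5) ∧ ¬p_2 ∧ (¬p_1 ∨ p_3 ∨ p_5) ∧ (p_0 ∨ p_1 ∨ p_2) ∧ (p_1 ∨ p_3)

No satisfying assignment exists.

Case p_4 = True:
  Clause (¬p_4) is falsified — contradiction.
Case p_4 = False:
  (¬p_1 ∨ p_4) forces p_1 = False.
  (p_0 ∨ p_1 ∨ p_4) forces p_0 = True.
  (¬p_0 ∨ p_1 ∨ p_4 ∨ p_5) forces p_5 = True.
  (p_1 ∨ ¬p_3 ∨ ¬p_5) forces p_3 = False.
  Clause (p_1 ∨ p_3 ∨ ¬p_5) is falsified — contradiction.
Both cases fail, so the formula is unsatisfiable.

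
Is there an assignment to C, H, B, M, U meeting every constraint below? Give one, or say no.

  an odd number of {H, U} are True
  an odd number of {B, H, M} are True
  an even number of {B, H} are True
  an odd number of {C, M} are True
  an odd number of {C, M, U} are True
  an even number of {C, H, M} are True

C = False; H = True; B = True; M = True; U = False

{H, U}: 1 true → odd ✓
{B, H, M}: 3 true → odd ✓
{B, H}: 2 true → even ✓
{C, M}: 1 true → odd ✓
{C, M, U}: 1 true → odd ✓
{C, H, M}: 2 true → even ✓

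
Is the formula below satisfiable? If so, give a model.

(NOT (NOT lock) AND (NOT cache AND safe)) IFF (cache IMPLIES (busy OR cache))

safe = True, cache = False, lock = True, busy = True

  (NOT (NOT lock) AND (NOT cache AND safe)) IFF (cache IMPLIES (busy OR cache)) = True
    NOT (NOT lock) AND (NOT cache AND safe) = True
      NOT (NOT lock) = True
        NOT lock = False
      NOT cache AND safe = True
        NOT cache = True
    cache IMPLIES (busy OR cache) = True
      busy OR cache = True
The formula evaluates to True.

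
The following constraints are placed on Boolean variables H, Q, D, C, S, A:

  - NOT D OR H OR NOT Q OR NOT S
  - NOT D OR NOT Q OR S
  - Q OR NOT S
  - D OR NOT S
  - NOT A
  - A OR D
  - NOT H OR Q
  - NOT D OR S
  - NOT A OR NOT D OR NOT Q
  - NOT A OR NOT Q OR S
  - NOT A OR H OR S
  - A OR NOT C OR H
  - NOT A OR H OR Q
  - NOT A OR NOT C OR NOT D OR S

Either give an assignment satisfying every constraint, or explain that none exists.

Unit clause (NOT A) forces A = False.
In (A OR D) only D is left, so D = True.
In (NOT D OR S) only S is left, so S = True.
In (Q OR NOT S) only Q is left, so Q = True.
In (NOT D OR H OR NOT Q OR NOT S) only H is left, so H = True.
Set C = False.
All clauses satisfied.

H=T, Q=T, D=T, C=F, S=T, A=F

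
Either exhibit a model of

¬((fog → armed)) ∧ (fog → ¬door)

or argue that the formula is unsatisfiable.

armed=F, door=F, fog=T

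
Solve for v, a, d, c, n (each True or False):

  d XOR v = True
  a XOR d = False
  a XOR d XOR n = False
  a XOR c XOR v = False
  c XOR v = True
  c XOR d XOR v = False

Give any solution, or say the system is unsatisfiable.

v = False, a = True, d = True, c = True, n = False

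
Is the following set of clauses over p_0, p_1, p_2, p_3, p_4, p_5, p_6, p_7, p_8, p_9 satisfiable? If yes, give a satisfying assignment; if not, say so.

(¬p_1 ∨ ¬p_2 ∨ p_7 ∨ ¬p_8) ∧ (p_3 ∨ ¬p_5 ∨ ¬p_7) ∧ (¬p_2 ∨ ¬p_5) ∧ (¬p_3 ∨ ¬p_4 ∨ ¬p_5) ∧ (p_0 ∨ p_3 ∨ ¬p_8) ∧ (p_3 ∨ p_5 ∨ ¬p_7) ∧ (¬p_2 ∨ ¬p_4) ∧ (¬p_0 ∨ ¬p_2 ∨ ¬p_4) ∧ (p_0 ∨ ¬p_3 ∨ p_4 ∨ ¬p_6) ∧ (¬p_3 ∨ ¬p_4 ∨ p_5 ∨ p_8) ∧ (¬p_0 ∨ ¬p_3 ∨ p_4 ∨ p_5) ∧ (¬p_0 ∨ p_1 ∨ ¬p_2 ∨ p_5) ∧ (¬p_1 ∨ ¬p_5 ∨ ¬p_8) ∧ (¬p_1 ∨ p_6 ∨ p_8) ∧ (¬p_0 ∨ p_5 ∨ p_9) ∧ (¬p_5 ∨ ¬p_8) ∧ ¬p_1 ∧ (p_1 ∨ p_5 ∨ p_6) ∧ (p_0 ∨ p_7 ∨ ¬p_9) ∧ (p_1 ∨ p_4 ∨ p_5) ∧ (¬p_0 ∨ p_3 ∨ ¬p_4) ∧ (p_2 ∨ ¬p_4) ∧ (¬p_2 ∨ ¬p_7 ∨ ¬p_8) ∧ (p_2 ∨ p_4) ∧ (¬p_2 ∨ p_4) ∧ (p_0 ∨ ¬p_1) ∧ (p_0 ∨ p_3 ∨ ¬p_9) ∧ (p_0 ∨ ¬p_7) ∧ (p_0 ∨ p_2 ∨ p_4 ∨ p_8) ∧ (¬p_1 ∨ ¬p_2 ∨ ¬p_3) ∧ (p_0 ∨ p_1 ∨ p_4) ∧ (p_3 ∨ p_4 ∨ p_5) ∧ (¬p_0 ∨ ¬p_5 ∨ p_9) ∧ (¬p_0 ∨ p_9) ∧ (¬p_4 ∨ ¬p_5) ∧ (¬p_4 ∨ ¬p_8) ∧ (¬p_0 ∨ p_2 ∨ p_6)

Unsatisfiable

Case p_2 = True:
  (¬p_2 ∨ ¬p_5) forces p_5 = False.
  (¬p_2 ∨ ¬p_4) forces p_4 = False.
  Clause (¬p_2 ∨ p_4) is falsified — contradiction.
Case p_2 = False:
  (¬p_1) forces p_1 = False.
  (p_2 ∨ ¬p_4) forces p_4 = False.
  Clause (p_2 ∨ p_4) is falsified — contradiction.
Both cases fail, so the formula is unsatisfiable.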